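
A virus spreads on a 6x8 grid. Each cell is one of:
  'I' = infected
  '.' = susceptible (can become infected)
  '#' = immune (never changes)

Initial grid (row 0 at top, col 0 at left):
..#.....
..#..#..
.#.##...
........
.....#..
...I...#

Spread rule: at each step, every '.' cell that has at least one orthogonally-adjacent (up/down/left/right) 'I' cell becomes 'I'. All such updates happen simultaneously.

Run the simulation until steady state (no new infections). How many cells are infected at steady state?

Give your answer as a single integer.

Answer: 40

Derivation:
Step 0 (initial): 1 infected
Step 1: +3 new -> 4 infected
Step 2: +5 new -> 9 infected
Step 3: +5 new -> 14 infected
Step 4: +5 new -> 19 infected
Step 5: +4 new -> 23 infected
Step 6: +3 new -> 26 infected
Step 7: +3 new -> 29 infected
Step 8: +4 new -> 33 infected
Step 9: +3 new -> 36 infected
Step 10: +1 new -> 37 infected
Step 11: +2 new -> 39 infected
Step 12: +1 new -> 40 infected
Step 13: +0 new -> 40 infected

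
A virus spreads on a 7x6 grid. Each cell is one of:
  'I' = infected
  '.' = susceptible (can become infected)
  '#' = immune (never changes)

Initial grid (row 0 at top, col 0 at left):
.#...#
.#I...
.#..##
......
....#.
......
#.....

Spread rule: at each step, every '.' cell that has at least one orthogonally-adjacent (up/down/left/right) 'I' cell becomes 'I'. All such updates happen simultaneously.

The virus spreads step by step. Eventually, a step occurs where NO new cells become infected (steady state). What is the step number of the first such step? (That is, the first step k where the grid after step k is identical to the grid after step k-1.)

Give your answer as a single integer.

Answer: 9

Derivation:
Step 0 (initial): 1 infected
Step 1: +3 new -> 4 infected
Step 2: +4 new -> 8 infected
Step 3: +5 new -> 13 infected
Step 4: +5 new -> 18 infected
Step 5: +6 new -> 24 infected
Step 6: +6 new -> 30 infected
Step 7: +3 new -> 33 infected
Step 8: +1 new -> 34 infected
Step 9: +0 new -> 34 infected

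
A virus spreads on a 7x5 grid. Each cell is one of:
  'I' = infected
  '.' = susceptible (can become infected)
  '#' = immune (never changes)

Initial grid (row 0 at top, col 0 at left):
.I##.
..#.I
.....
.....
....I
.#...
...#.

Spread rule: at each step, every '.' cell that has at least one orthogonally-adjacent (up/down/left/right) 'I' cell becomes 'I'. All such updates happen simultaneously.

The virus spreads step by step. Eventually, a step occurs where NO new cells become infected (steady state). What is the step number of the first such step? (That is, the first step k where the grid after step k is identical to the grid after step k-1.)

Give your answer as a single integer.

Step 0 (initial): 3 infected
Step 1: +8 new -> 11 infected
Step 2: +7 new -> 18 infected
Step 3: +6 new -> 24 infected
Step 4: +3 new -> 27 infected
Step 5: +2 new -> 29 infected
Step 6: +1 new -> 30 infected
Step 7: +0 new -> 30 infected

Answer: 7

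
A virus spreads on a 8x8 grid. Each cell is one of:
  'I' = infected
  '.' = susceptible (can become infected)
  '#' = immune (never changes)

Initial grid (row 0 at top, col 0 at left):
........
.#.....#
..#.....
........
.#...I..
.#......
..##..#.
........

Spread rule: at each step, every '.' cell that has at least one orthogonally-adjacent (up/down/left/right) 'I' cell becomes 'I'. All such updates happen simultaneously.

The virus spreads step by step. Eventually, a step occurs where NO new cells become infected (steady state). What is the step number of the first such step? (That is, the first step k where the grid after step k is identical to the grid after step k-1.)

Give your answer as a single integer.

Step 0 (initial): 1 infected
Step 1: +4 new -> 5 infected
Step 2: +8 new -> 13 infected
Step 3: +10 new -> 23 infected
Step 4: +10 new -> 33 infected
Step 5: +6 new -> 39 infected
Step 6: +6 new -> 45 infected
Step 7: +4 new -> 49 infected
Step 8: +5 new -> 54 infected
Step 9: +2 new -> 56 infected
Step 10: +0 new -> 56 infected

Answer: 10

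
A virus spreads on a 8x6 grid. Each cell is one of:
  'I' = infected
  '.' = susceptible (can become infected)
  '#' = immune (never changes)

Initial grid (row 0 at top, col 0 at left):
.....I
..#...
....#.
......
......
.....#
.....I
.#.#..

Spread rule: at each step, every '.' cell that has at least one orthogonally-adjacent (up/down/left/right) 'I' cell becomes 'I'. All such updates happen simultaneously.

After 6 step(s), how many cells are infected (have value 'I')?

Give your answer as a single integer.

Answer: 39

Derivation:
Step 0 (initial): 2 infected
Step 1: +4 new -> 6 infected
Step 2: +6 new -> 12 infected
Step 3: +6 new -> 18 infected
Step 4: +8 new -> 26 infected
Step 5: +7 new -> 33 infected
Step 6: +6 new -> 39 infected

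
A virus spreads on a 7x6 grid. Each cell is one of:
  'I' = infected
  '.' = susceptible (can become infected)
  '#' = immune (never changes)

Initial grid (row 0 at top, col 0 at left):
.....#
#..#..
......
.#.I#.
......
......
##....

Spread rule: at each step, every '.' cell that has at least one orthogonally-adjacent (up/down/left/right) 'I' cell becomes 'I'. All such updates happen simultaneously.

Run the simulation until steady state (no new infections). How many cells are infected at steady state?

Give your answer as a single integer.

Answer: 35

Derivation:
Step 0 (initial): 1 infected
Step 1: +3 new -> 4 infected
Step 2: +5 new -> 9 infected
Step 3: +9 new -> 18 infected
Step 4: +11 new -> 29 infected
Step 5: +5 new -> 34 infected
Step 6: +1 new -> 35 infected
Step 7: +0 new -> 35 infected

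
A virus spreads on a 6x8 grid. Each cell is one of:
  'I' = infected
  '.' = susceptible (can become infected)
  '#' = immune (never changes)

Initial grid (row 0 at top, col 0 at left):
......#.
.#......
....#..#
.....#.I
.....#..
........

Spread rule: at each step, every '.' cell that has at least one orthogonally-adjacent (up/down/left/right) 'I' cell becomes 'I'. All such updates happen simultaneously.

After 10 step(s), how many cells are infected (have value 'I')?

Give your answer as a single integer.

Answer: 40

Derivation:
Step 0 (initial): 1 infected
Step 1: +2 new -> 3 infected
Step 2: +3 new -> 6 infected
Step 3: +3 new -> 9 infected
Step 4: +3 new -> 12 infected
Step 5: +4 new -> 16 infected
Step 6: +4 new -> 20 infected
Step 7: +6 new -> 26 infected
Step 8: +5 new -> 31 infected
Step 9: +5 new -> 36 infected
Step 10: +4 new -> 40 infected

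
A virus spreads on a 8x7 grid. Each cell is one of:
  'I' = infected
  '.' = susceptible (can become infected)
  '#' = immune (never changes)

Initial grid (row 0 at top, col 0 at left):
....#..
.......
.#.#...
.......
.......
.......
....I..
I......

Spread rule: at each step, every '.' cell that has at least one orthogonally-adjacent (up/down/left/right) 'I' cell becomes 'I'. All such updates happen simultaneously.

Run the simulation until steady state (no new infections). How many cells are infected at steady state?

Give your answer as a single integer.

Step 0 (initial): 2 infected
Step 1: +6 new -> 8 infected
Step 2: +10 new -> 18 infected
Step 3: +8 new -> 26 infected
Step 4: +7 new -> 33 infected
Step 5: +6 new -> 39 infected
Step 6: +5 new -> 44 infected
Step 7: +6 new -> 50 infected
Step 8: +3 new -> 53 infected
Step 9: +0 new -> 53 infected

Answer: 53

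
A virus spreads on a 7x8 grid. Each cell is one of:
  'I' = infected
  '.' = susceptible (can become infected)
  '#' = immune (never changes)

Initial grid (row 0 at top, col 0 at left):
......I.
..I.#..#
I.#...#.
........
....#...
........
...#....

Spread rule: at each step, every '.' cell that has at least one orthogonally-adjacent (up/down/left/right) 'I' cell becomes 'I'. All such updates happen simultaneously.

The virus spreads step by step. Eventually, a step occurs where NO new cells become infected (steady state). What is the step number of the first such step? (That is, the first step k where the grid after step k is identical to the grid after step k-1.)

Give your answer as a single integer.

Answer: 10

Derivation:
Step 0 (initial): 3 infected
Step 1: +9 new -> 12 infected
Step 2: +8 new -> 20 infected
Step 3: +6 new -> 26 infected
Step 4: +6 new -> 32 infected
Step 5: +5 new -> 37 infected
Step 6: +5 new -> 42 infected
Step 7: +5 new -> 47 infected
Step 8: +2 new -> 49 infected
Step 9: +1 new -> 50 infected
Step 10: +0 new -> 50 infected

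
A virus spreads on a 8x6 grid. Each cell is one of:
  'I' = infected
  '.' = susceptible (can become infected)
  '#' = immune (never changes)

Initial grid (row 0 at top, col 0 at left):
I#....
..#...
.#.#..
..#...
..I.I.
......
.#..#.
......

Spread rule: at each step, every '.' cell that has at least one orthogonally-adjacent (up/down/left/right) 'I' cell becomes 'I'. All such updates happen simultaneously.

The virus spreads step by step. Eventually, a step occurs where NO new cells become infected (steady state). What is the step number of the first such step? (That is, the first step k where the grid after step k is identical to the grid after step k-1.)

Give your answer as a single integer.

Answer: 7

Derivation:
Step 0 (initial): 3 infected
Step 1: +7 new -> 10 infected
Step 2: +11 new -> 21 infected
Step 3: +7 new -> 28 infected
Step 4: +7 new -> 35 infected
Step 5: +4 new -> 39 infected
Step 6: +1 new -> 40 infected
Step 7: +0 new -> 40 infected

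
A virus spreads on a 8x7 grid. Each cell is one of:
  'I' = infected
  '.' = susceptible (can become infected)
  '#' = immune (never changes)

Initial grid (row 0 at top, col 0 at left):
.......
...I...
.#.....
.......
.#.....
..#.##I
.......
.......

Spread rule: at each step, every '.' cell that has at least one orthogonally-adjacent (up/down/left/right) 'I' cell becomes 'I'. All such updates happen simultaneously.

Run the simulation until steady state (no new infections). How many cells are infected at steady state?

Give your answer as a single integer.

Step 0 (initial): 2 infected
Step 1: +6 new -> 8 infected
Step 2: +11 new -> 19 infected
Step 3: +13 new -> 32 infected
Step 4: +8 new -> 40 infected
Step 5: +3 new -> 43 infected
Step 6: +3 new -> 46 infected
Step 7: +4 new -> 50 infected
Step 8: +1 new -> 51 infected
Step 9: +0 new -> 51 infected

Answer: 51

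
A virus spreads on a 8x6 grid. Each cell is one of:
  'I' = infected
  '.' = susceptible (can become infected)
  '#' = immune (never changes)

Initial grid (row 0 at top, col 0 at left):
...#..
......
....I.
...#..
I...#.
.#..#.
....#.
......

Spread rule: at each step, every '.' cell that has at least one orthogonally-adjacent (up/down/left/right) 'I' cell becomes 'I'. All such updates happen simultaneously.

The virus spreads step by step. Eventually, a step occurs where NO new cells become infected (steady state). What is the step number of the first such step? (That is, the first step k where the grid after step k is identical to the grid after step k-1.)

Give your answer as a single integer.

Answer: 8

Derivation:
Step 0 (initial): 2 infected
Step 1: +7 new -> 9 infected
Step 2: +9 new -> 18 infected
Step 3: +10 new -> 28 infected
Step 4: +7 new -> 35 infected
Step 5: +4 new -> 39 infected
Step 6: +2 new -> 41 infected
Step 7: +1 new -> 42 infected
Step 8: +0 new -> 42 infected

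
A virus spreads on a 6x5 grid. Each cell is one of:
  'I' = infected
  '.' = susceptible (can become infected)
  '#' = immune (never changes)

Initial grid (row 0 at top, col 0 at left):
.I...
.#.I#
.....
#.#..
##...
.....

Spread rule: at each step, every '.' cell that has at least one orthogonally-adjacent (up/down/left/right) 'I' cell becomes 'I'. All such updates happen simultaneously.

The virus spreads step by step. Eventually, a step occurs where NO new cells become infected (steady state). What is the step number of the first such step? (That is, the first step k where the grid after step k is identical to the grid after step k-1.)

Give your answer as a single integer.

Step 0 (initial): 2 infected
Step 1: +5 new -> 7 infected
Step 2: +5 new -> 12 infected
Step 3: +4 new -> 16 infected
Step 4: +4 new -> 20 infected
Step 5: +2 new -> 22 infected
Step 6: +1 new -> 23 infected
Step 7: +1 new -> 24 infected
Step 8: +0 new -> 24 infected

Answer: 8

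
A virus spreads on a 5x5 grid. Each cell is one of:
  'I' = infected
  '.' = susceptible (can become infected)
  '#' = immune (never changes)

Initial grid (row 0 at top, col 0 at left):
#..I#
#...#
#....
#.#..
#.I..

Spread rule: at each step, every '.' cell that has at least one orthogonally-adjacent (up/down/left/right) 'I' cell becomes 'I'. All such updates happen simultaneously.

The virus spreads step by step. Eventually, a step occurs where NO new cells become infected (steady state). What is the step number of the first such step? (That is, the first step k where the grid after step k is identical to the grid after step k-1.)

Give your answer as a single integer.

Step 0 (initial): 2 infected
Step 1: +4 new -> 6 infected
Step 2: +6 new -> 12 infected
Step 3: +5 new -> 17 infected
Step 4: +0 new -> 17 infected

Answer: 4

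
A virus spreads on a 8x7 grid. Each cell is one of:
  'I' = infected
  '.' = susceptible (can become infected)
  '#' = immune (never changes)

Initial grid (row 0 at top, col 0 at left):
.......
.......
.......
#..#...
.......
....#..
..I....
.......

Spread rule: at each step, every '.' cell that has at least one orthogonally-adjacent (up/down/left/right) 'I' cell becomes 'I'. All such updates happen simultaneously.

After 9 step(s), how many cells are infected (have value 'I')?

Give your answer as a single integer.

Answer: 52

Derivation:
Step 0 (initial): 1 infected
Step 1: +4 new -> 5 infected
Step 2: +7 new -> 12 infected
Step 3: +7 new -> 19 infected
Step 4: +7 new -> 26 infected
Step 5: +7 new -> 33 infected
Step 6: +7 new -> 40 infected
Step 7: +6 new -> 46 infected
Step 8: +4 new -> 50 infected
Step 9: +2 new -> 52 infected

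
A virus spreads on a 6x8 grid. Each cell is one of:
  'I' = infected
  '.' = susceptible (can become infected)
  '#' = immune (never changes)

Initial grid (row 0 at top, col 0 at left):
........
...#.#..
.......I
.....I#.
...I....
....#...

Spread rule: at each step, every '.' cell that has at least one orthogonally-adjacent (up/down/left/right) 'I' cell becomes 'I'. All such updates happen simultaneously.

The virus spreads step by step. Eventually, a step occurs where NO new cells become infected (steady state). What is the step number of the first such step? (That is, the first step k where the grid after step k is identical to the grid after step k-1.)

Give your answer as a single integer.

Answer: 8

Derivation:
Step 0 (initial): 3 infected
Step 1: +10 new -> 13 infected
Step 2: +10 new -> 23 infected
Step 3: +8 new -> 31 infected
Step 4: +6 new -> 37 infected
Step 5: +4 new -> 41 infected
Step 6: +2 new -> 43 infected
Step 7: +1 new -> 44 infected
Step 8: +0 new -> 44 infected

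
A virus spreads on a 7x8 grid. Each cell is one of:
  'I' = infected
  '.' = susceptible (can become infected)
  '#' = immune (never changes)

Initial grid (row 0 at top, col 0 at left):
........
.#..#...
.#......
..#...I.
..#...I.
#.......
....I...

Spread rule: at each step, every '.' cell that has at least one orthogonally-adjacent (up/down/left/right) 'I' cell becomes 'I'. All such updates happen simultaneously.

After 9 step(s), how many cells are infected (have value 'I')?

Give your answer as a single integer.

Step 0 (initial): 3 infected
Step 1: +9 new -> 12 infected
Step 2: +10 new -> 22 infected
Step 3: +9 new -> 31 infected
Step 4: +5 new -> 36 infected
Step 5: +4 new -> 40 infected
Step 6: +4 new -> 44 infected
Step 7: +2 new -> 46 infected
Step 8: +2 new -> 48 infected
Step 9: +2 new -> 50 infected

Answer: 50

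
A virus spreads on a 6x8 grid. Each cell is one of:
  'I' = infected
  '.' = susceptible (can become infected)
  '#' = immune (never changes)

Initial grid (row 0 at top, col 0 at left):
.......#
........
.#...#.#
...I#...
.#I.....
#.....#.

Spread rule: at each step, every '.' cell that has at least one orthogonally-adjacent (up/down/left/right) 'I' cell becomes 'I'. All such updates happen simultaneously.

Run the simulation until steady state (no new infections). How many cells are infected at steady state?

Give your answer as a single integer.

Step 0 (initial): 2 infected
Step 1: +4 new -> 6 infected
Step 2: +7 new -> 13 infected
Step 3: +6 new -> 19 infected
Step 4: +9 new -> 28 infected
Step 5: +6 new -> 34 infected
Step 6: +6 new -> 40 infected
Step 7: +0 new -> 40 infected

Answer: 40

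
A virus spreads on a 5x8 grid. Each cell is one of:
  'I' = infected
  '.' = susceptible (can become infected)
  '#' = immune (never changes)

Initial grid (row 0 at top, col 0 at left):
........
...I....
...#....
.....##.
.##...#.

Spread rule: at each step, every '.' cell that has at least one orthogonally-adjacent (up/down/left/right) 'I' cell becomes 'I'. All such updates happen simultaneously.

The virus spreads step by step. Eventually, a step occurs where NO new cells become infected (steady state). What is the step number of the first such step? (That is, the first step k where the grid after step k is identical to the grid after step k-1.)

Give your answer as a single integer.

Step 0 (initial): 1 infected
Step 1: +3 new -> 4 infected
Step 2: +6 new -> 10 infected
Step 3: +8 new -> 18 infected
Step 4: +8 new -> 26 infected
Step 5: +5 new -> 31 infected
Step 6: +2 new -> 33 infected
Step 7: +1 new -> 34 infected
Step 8: +0 new -> 34 infected

Answer: 8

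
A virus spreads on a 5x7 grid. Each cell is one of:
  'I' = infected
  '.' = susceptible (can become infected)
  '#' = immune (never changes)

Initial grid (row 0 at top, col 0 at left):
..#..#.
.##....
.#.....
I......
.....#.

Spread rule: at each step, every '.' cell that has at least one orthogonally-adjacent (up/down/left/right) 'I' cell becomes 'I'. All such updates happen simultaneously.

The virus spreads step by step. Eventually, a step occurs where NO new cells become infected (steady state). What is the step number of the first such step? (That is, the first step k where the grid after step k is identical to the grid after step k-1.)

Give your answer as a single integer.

Step 0 (initial): 1 infected
Step 1: +3 new -> 4 infected
Step 2: +3 new -> 7 infected
Step 3: +4 new -> 11 infected
Step 4: +4 new -> 15 infected
Step 5: +4 new -> 19 infected
Step 6: +4 new -> 23 infected
Step 7: +4 new -> 27 infected
Step 8: +1 new -> 28 infected
Step 9: +1 new -> 29 infected
Step 10: +0 new -> 29 infected

Answer: 10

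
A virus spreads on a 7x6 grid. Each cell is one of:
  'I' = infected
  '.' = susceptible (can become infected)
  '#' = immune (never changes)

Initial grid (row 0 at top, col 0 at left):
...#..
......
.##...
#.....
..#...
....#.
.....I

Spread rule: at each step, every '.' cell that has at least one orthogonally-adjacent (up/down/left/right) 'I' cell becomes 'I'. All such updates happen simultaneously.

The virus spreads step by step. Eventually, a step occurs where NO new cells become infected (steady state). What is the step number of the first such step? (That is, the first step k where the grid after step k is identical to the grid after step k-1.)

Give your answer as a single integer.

Answer: 12

Derivation:
Step 0 (initial): 1 infected
Step 1: +2 new -> 3 infected
Step 2: +2 new -> 5 infected
Step 3: +4 new -> 9 infected
Step 4: +5 new -> 14 infected
Step 5: +5 new -> 19 infected
Step 6: +6 new -> 25 infected
Step 7: +4 new -> 29 infected
Step 8: +1 new -> 30 infected
Step 9: +2 new -> 32 infected
Step 10: +2 new -> 34 infected
Step 11: +2 new -> 36 infected
Step 12: +0 new -> 36 infected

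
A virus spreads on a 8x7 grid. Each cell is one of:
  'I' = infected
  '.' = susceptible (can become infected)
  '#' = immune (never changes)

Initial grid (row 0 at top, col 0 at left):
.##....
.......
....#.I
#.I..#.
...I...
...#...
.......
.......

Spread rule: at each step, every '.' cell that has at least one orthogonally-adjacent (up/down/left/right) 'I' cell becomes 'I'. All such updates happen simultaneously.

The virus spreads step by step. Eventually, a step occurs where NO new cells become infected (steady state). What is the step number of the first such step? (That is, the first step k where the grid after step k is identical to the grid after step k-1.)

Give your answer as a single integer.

Step 0 (initial): 3 infected
Step 1: +8 new -> 11 infected
Step 2: +11 new -> 22 infected
Step 3: +11 new -> 33 infected
Step 4: +10 new -> 43 infected
Step 5: +6 new -> 49 infected
Step 6: +1 new -> 50 infected
Step 7: +0 new -> 50 infected

Answer: 7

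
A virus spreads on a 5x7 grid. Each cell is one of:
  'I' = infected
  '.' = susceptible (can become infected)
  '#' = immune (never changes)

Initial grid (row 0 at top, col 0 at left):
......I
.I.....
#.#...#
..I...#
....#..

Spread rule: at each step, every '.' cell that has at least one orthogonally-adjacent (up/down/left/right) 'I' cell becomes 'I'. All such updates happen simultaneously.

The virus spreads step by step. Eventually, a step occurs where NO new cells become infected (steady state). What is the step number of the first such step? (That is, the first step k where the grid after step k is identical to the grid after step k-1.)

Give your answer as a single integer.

Step 0 (initial): 3 infected
Step 1: +9 new -> 12 infected
Step 2: +10 new -> 22 infected
Step 3: +6 new -> 28 infected
Step 4: +1 new -> 29 infected
Step 5: +1 new -> 30 infected
Step 6: +0 new -> 30 infected

Answer: 6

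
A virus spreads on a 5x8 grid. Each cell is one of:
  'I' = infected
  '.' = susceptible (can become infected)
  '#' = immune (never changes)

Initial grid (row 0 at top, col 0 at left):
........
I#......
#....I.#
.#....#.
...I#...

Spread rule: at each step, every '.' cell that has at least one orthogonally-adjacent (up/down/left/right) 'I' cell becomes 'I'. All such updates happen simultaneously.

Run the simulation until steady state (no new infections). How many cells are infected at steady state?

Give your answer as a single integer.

Answer: 34

Derivation:
Step 0 (initial): 3 infected
Step 1: +7 new -> 10 infected
Step 2: +9 new -> 19 infected
Step 3: +8 new -> 27 infected
Step 4: +6 new -> 33 infected
Step 5: +1 new -> 34 infected
Step 6: +0 new -> 34 infected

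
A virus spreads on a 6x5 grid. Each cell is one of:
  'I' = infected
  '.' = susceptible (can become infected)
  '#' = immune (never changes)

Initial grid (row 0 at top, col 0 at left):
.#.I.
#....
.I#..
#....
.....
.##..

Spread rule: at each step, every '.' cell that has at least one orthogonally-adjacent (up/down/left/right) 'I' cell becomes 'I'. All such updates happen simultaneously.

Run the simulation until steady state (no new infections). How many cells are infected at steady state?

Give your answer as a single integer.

Step 0 (initial): 2 infected
Step 1: +6 new -> 8 infected
Step 2: +5 new -> 13 infected
Step 3: +4 new -> 17 infected
Step 4: +3 new -> 20 infected
Step 5: +2 new -> 22 infected
Step 6: +1 new -> 23 infected
Step 7: +0 new -> 23 infected

Answer: 23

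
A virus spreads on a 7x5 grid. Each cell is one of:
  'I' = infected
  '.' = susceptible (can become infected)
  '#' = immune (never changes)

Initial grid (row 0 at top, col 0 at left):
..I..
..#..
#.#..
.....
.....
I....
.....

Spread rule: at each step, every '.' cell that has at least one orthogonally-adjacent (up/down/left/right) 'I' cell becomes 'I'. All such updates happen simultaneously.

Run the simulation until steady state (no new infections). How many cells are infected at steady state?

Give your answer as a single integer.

Step 0 (initial): 2 infected
Step 1: +5 new -> 7 infected
Step 2: +8 new -> 15 infected
Step 3: +8 new -> 23 infected
Step 4: +6 new -> 29 infected
Step 5: +3 new -> 32 infected
Step 6: +0 new -> 32 infected

Answer: 32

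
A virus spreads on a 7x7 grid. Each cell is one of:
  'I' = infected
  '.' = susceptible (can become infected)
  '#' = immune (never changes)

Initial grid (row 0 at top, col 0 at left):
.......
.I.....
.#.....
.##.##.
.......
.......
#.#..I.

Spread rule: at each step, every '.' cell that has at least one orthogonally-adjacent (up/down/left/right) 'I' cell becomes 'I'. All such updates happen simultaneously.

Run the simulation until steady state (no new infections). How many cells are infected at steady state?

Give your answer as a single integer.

Step 0 (initial): 2 infected
Step 1: +6 new -> 8 infected
Step 2: +9 new -> 17 infected
Step 3: +7 new -> 24 infected
Step 4: +8 new -> 32 infected
Step 5: +8 new -> 40 infected
Step 6: +2 new -> 42 infected
Step 7: +0 new -> 42 infected

Answer: 42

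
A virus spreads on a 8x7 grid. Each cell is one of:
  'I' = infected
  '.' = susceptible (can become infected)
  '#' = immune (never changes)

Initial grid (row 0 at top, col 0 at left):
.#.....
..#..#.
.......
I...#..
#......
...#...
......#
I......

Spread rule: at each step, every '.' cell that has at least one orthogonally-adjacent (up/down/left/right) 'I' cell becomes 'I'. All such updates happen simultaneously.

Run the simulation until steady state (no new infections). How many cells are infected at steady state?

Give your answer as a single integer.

Answer: 49

Derivation:
Step 0 (initial): 2 infected
Step 1: +4 new -> 6 infected
Step 2: +7 new -> 13 infected
Step 3: +8 new -> 21 infected
Step 4: +5 new -> 26 infected
Step 5: +5 new -> 31 infected
Step 6: +7 new -> 38 infected
Step 7: +6 new -> 44 infected
Step 8: +4 new -> 48 infected
Step 9: +1 new -> 49 infected
Step 10: +0 new -> 49 infected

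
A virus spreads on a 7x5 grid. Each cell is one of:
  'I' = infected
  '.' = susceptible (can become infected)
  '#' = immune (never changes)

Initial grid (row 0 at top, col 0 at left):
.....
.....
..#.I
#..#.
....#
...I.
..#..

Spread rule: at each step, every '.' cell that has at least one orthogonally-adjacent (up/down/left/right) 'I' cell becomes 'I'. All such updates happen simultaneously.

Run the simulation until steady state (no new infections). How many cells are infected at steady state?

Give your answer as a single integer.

Step 0 (initial): 2 infected
Step 1: +7 new -> 9 infected
Step 2: +5 new -> 14 infected
Step 3: +6 new -> 20 infected
Step 4: +5 new -> 25 infected
Step 5: +3 new -> 28 infected
Step 6: +2 new -> 30 infected
Step 7: +0 new -> 30 infected

Answer: 30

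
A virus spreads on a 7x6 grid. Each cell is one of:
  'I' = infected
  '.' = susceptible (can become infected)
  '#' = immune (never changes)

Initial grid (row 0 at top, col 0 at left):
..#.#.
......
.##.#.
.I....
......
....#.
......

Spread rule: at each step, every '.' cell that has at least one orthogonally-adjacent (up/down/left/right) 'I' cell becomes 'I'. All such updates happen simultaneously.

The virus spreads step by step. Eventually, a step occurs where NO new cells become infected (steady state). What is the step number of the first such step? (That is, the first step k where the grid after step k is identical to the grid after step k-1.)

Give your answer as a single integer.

Answer: 8

Derivation:
Step 0 (initial): 1 infected
Step 1: +3 new -> 4 infected
Step 2: +5 new -> 9 infected
Step 3: +7 new -> 16 infected
Step 4: +8 new -> 24 infected
Step 5: +7 new -> 31 infected
Step 6: +3 new -> 34 infected
Step 7: +2 new -> 36 infected
Step 8: +0 new -> 36 infected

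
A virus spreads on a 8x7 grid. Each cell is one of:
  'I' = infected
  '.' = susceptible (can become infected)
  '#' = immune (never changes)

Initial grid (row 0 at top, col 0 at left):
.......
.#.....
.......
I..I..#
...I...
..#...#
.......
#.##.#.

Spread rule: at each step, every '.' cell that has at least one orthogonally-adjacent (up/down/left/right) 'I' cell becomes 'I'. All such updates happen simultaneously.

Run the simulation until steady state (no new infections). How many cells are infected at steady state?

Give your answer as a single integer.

Step 0 (initial): 3 infected
Step 1: +9 new -> 12 infected
Step 2: +11 new -> 23 infected
Step 3: +11 new -> 34 infected
Step 4: +8 new -> 42 infected
Step 5: +4 new -> 46 infected
Step 6: +2 new -> 48 infected
Step 7: +0 new -> 48 infected

Answer: 48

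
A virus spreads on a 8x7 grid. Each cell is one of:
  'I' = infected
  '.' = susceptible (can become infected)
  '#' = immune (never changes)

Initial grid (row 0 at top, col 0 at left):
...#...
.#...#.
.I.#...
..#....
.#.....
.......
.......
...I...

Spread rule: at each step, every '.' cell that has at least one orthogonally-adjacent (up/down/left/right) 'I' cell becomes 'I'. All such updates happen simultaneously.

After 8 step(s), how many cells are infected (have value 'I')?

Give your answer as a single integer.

Step 0 (initial): 2 infected
Step 1: +6 new -> 8 infected
Step 2: +8 new -> 16 infected
Step 3: +11 new -> 27 infected
Step 4: +10 new -> 37 infected
Step 5: +5 new -> 42 infected
Step 6: +4 new -> 46 infected
Step 7: +3 new -> 49 infected
Step 8: +1 new -> 50 infected

Answer: 50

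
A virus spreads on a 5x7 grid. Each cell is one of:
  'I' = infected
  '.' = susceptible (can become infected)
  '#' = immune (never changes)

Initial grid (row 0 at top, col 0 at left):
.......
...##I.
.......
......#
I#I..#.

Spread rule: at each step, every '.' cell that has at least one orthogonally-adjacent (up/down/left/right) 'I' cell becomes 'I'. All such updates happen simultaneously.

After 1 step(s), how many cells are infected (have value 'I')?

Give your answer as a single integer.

Answer: 9

Derivation:
Step 0 (initial): 3 infected
Step 1: +6 new -> 9 infected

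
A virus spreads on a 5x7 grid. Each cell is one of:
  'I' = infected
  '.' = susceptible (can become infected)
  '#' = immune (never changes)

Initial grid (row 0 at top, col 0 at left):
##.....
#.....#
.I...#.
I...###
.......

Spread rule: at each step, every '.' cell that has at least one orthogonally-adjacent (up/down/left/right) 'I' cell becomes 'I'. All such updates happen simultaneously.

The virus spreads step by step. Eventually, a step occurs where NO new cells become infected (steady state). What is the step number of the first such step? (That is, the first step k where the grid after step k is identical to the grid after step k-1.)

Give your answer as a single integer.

Step 0 (initial): 2 infected
Step 1: +5 new -> 7 infected
Step 2: +4 new -> 11 infected
Step 3: +5 new -> 16 infected
Step 4: +3 new -> 19 infected
Step 5: +3 new -> 22 infected
Step 6: +2 new -> 24 infected
Step 7: +2 new -> 26 infected
Step 8: +0 new -> 26 infected

Answer: 8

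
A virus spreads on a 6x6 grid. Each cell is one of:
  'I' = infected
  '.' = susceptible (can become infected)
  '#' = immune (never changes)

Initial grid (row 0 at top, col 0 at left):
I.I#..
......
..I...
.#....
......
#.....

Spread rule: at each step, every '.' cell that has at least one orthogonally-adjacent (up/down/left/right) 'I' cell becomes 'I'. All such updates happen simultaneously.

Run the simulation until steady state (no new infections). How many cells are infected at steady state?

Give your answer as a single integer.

Step 0 (initial): 3 infected
Step 1: +6 new -> 9 infected
Step 2: +6 new -> 15 infected
Step 3: +7 new -> 22 infected
Step 4: +7 new -> 29 infected
Step 5: +3 new -> 32 infected
Step 6: +1 new -> 33 infected
Step 7: +0 new -> 33 infected

Answer: 33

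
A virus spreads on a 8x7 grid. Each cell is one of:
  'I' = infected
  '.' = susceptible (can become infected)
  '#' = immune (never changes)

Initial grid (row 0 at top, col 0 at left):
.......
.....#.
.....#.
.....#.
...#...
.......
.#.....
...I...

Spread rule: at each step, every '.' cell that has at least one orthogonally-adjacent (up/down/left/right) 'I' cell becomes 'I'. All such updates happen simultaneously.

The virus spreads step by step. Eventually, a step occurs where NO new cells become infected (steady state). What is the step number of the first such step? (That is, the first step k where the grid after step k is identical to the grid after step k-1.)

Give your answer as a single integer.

Step 0 (initial): 1 infected
Step 1: +3 new -> 4 infected
Step 2: +5 new -> 9 infected
Step 3: +5 new -> 14 infected
Step 4: +6 new -> 20 infected
Step 5: +6 new -> 26 infected
Step 6: +6 new -> 32 infected
Step 7: +6 new -> 38 infected
Step 8: +6 new -> 44 infected
Step 9: +5 new -> 49 infected
Step 10: +2 new -> 51 infected
Step 11: +0 new -> 51 infected

Answer: 11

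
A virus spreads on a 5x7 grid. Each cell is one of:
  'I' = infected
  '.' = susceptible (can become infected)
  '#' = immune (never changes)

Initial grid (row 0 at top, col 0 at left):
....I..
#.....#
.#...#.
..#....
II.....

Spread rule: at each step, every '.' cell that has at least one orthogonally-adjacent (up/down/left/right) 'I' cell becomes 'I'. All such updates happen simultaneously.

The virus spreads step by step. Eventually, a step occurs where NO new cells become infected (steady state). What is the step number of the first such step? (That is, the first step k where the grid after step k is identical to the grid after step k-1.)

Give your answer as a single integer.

Step 0 (initial): 3 infected
Step 1: +6 new -> 9 infected
Step 2: +7 new -> 16 infected
Step 3: +6 new -> 22 infected
Step 4: +5 new -> 27 infected
Step 5: +2 new -> 29 infected
Step 6: +1 new -> 30 infected
Step 7: +0 new -> 30 infected

Answer: 7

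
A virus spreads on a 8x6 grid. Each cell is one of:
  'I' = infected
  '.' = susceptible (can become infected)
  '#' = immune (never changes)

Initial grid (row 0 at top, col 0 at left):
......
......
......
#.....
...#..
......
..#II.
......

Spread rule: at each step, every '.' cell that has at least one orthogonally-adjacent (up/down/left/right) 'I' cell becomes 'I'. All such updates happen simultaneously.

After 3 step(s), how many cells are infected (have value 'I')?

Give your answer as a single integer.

Answer: 17

Derivation:
Step 0 (initial): 2 infected
Step 1: +5 new -> 7 infected
Step 2: +5 new -> 12 infected
Step 3: +5 new -> 17 infected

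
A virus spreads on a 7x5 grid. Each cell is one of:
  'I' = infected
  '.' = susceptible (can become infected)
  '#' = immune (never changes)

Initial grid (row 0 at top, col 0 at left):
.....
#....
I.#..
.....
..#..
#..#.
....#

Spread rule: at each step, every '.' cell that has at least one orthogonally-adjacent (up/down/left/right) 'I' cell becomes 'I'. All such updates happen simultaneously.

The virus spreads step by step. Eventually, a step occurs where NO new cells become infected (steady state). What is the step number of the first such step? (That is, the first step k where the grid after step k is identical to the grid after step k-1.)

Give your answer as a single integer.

Answer: 8

Derivation:
Step 0 (initial): 1 infected
Step 1: +2 new -> 3 infected
Step 2: +3 new -> 6 infected
Step 3: +4 new -> 10 infected
Step 4: +5 new -> 15 infected
Step 5: +7 new -> 22 infected
Step 6: +5 new -> 27 infected
Step 7: +2 new -> 29 infected
Step 8: +0 new -> 29 infected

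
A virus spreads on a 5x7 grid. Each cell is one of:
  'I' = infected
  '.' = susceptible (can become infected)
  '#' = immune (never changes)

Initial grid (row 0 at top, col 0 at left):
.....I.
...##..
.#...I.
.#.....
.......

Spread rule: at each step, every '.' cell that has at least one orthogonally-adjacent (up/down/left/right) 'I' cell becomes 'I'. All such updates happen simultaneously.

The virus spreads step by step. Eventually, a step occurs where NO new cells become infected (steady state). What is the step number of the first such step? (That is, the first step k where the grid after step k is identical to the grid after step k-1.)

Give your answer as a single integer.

Answer: 9

Derivation:
Step 0 (initial): 2 infected
Step 1: +6 new -> 8 infected
Step 2: +6 new -> 14 infected
Step 3: +5 new -> 19 infected
Step 4: +4 new -> 23 infected
Step 5: +3 new -> 26 infected
Step 6: +2 new -> 28 infected
Step 7: +2 new -> 30 infected
Step 8: +1 new -> 31 infected
Step 9: +0 new -> 31 infected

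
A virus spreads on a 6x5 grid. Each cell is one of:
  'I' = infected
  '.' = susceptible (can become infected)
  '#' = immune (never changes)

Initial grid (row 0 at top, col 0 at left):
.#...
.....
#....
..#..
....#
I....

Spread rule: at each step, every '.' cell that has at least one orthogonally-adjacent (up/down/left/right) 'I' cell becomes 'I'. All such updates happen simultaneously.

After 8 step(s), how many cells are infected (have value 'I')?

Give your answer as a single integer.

Answer: 25

Derivation:
Step 0 (initial): 1 infected
Step 1: +2 new -> 3 infected
Step 2: +3 new -> 6 infected
Step 3: +3 new -> 9 infected
Step 4: +3 new -> 12 infected
Step 5: +3 new -> 15 infected
Step 6: +4 new -> 19 infected
Step 7: +4 new -> 23 infected
Step 8: +2 new -> 25 infected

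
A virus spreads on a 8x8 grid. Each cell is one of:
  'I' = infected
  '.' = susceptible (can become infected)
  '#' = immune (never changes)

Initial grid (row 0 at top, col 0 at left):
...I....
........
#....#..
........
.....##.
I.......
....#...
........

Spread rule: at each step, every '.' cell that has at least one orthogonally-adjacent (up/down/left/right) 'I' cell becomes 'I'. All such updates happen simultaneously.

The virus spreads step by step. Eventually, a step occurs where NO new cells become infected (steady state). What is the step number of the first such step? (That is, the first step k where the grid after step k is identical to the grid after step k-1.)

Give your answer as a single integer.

Answer: 10

Derivation:
Step 0 (initial): 2 infected
Step 1: +6 new -> 8 infected
Step 2: +10 new -> 18 infected
Step 3: +12 new -> 30 infected
Step 4: +10 new -> 40 infected
Step 5: +6 new -> 46 infected
Step 6: +5 new -> 51 infected
Step 7: +4 new -> 55 infected
Step 8: +3 new -> 58 infected
Step 9: +1 new -> 59 infected
Step 10: +0 new -> 59 infected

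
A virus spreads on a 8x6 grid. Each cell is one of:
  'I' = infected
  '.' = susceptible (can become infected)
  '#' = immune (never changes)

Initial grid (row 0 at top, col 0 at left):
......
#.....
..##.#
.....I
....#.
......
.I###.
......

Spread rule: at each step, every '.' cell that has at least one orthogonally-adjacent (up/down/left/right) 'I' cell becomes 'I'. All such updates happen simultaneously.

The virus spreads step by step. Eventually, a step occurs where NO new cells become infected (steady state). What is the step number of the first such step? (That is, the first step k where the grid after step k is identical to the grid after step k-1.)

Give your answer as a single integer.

Step 0 (initial): 2 infected
Step 1: +5 new -> 7 infected
Step 2: +8 new -> 15 infected
Step 3: +10 new -> 25 infected
Step 4: +7 new -> 32 infected
Step 5: +5 new -> 37 infected
Step 6: +2 new -> 39 infected
Step 7: +1 new -> 40 infected
Step 8: +0 new -> 40 infected

Answer: 8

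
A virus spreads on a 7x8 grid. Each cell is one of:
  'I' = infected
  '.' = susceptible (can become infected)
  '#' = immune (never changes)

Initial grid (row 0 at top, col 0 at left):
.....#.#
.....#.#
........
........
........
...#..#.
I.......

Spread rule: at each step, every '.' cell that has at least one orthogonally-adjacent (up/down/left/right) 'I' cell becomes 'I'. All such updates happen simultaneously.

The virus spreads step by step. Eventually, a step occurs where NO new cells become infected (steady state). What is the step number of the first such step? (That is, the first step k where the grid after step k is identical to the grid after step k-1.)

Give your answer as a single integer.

Step 0 (initial): 1 infected
Step 1: +2 new -> 3 infected
Step 2: +3 new -> 6 infected
Step 3: +4 new -> 10 infected
Step 4: +4 new -> 14 infected
Step 5: +6 new -> 20 infected
Step 6: +7 new -> 27 infected
Step 7: +6 new -> 33 infected
Step 8: +6 new -> 39 infected
Step 9: +5 new -> 44 infected
Step 10: +3 new -> 47 infected
Step 11: +2 new -> 49 infected
Step 12: +1 new -> 50 infected
Step 13: +0 new -> 50 infected

Answer: 13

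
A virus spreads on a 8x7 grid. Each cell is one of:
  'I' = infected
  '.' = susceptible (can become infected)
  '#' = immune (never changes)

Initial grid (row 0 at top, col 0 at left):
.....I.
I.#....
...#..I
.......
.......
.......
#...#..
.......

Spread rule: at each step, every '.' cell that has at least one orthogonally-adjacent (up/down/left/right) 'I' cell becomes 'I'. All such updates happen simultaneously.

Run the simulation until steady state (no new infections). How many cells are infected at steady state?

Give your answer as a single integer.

Answer: 52

Derivation:
Step 0 (initial): 3 infected
Step 1: +9 new -> 12 infected
Step 2: +8 new -> 20 infected
Step 3: +8 new -> 28 infected
Step 4: +7 new -> 35 infected
Step 5: +6 new -> 41 infected
Step 6: +4 new -> 45 infected
Step 7: +4 new -> 49 infected
Step 8: +3 new -> 52 infected
Step 9: +0 new -> 52 infected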